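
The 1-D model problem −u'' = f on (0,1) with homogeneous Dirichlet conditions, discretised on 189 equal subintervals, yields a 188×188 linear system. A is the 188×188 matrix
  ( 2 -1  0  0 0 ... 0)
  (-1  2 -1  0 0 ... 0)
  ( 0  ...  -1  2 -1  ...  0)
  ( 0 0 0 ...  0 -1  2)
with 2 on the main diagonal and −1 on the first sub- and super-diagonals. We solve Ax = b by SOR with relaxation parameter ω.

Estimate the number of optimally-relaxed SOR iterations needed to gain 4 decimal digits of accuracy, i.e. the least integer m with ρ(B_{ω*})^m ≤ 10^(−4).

[ρ_J] n=188: ρ(B_J) = cos(π/(n+1)) = cos(π/189) = 0.9998619.
1 − cos²(π/189) = sin²(π/189) ⇒ √(1−ρ_J²) = sin(π/189) = 0.0166214.
ω* = 2/(1+0.0166214) = 1.9673007
ρ(B_{ω*}) = ω*−1 = 0.9673007
m ≥ 4·ln10 / (−ln 0.9673007) = 277.037; smallest integer m = 278.

m = 278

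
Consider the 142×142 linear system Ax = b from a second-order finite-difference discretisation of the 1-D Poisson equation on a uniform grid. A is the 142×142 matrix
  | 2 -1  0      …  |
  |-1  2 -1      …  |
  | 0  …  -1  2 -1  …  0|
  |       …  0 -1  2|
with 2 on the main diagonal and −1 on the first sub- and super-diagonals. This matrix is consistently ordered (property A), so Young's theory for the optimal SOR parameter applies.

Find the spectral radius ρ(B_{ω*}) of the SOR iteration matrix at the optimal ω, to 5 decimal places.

spectrum of D⁻¹(L+U) = {cos(kπ/143) : 1≤k≤142}; ρ_J = cos(π/143) = 0.99976.
√(1−ρ_J²) = |sin(π/143)| = 0.021967
ω* = 2 / (1 + 0.021967) = 2 / 1.021967 ≈ 1.95701.
At ω = 1.95701 every |λ(B_ω)| = ω−1, so ρ_SOR = 0.95701.

ρ_SOR = 0.95701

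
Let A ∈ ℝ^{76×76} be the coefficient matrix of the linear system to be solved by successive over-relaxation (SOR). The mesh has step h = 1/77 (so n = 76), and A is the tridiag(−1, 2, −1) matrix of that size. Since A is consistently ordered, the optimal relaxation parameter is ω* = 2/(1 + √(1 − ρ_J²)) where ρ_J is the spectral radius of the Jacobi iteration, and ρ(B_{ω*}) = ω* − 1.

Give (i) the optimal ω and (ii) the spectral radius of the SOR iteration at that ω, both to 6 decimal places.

ω* = 1.921620, ρ_SOR = 0.921620

With n=76, ρ(Jacobi) = cos(π/77) = 0.999168.
1 − cos²(π/77) = sin²(π/77) ⇒ √(1−ρ_J²) = sin(π/77) = 0.0407886.
[ω*] 2 ÷ (1 + 0.0407886) = 2 ÷ 1.0407886 = 1.921620.
ρ_SOR = ω* − 1 ≈ 0.921620.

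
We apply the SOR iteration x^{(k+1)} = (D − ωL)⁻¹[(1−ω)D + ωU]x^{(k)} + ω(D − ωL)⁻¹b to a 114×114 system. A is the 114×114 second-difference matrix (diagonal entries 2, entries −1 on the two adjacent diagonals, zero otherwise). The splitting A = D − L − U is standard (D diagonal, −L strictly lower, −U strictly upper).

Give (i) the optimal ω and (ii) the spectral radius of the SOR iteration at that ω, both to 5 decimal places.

B_J for the 114×114 system has eigenvalues cos(kπ/115); ρ_J = cos(π/115) = 0.99963.
root = sin(π/115) = 0.027315  (since 1−cos² = sin²).
[ω*] 2 ÷ (1 + 0.027315) = 2 ÷ 1.027315 = 1.94682.
ρ(B_{ω*}) = ω*−1 = 0.94682

ω* = 1.94682, ρ_SOR = 0.94682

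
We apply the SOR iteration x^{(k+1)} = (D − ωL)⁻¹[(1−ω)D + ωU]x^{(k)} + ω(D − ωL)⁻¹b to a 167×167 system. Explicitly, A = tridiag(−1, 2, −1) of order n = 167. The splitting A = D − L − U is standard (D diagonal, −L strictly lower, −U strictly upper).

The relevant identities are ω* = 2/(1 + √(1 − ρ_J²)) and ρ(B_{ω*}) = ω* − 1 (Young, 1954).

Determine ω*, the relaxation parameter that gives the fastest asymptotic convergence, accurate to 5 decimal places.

B_J for the 167×167 system has eigenvalues cos(kπ/168); ρ_J = cos(π/168) = 0.99983.
root = sin(π/168) = 0.018699  (since 1−cos² = sin²).
ω* = 2/(1+0.018699) = 1.96329
[ρ_SOR] ω* − 1 = 0.96329.

ω* = 1.96329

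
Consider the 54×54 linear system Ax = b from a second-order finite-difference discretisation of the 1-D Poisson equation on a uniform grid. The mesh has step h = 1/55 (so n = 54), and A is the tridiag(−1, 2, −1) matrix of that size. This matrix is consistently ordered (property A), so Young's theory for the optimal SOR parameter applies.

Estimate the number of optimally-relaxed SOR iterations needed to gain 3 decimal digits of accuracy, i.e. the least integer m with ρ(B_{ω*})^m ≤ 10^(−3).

With n=54, ρ(Jacobi) = cos(π/55) = 0.9983691.
√(1−ρ_J²) simplifies to sin(π/55) = 0.0570888.
ω* = 2/(1+0.0570888) = 1.8919886
ρ(B_{ω*}) = ω*−1 = 0.8919886
3·ln10 = 6.90776; −ln(0.8919886) = 0.114302; m = ⌈6.90776/0.114302⌉ = ⌈60.434⌉ = 61.

m = 61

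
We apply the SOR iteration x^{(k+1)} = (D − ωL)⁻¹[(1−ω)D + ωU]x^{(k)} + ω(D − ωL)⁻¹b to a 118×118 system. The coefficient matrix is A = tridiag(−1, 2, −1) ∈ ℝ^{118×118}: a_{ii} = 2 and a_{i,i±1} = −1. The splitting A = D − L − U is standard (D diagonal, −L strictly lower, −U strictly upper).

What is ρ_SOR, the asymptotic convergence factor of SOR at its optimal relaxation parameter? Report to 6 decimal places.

ρ_SOR = 0.948564

n=118: λ(B_J) = 1 − λ(A)/2 = cos(kπ/119); k=1 gives ρ_J = 0.999652.
√(1−ρ_J²) = |sin(π/119)| = 0.0263969
ω* = 2 / (1 + 0.0263969) = 2 / 1.0263969 ≈ 1.948564.
Hence ρ(B_{ω*}) = 1.948564 − 1 = 0.948564.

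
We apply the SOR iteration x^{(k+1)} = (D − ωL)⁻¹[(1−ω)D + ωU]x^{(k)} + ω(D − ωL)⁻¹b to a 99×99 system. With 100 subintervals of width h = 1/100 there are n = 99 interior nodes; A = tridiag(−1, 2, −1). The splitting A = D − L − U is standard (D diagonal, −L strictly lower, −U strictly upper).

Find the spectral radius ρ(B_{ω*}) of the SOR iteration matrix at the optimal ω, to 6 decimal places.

½·tridiag(1,0,1) at n=99: λ_k = cos(kπ/100); max |λ| at k=1 ⇒ ρ_J = cos(π/100) ≈ 0.999507.
√(1−ρ_J²) = |sin(π/100)| = 0.0314108
[ω*] 2 ÷ (1 + 0.0314108) = 2 ÷ 1.0314108 = 1.939092.
ρ_SOR = ω* − 1 ≈ 0.939092.

ρ_SOR = 0.939092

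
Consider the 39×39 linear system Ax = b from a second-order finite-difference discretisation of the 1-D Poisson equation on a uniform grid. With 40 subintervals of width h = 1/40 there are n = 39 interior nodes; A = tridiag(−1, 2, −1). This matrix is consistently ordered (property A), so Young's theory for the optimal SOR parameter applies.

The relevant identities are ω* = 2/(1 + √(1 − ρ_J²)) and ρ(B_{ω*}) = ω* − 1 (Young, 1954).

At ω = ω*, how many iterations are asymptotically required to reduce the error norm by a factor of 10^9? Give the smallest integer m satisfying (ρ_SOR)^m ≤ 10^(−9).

m = 132

[ρ_J] n=39: ρ(B_J) = cos(π/(n+1)) = cos(π/40) = 0.9969173.
√(1−ρ_J²) = |sin(π/40)| = 0.0784591
Young: ω* = 2/(1+√(1−ρ_J²)) = 2/(1+0.0784591) = 2/1.0784591 = 1.8544978.
At ω = 1.8544978 every |λ(B_ω)| = ω−1, so ρ_SOR = 0.8544978.
For 9 digits: m = 9·ln10 / (−ln 0.8544978) = 20.7233/0.157241 = 131.793; round up → m = 132.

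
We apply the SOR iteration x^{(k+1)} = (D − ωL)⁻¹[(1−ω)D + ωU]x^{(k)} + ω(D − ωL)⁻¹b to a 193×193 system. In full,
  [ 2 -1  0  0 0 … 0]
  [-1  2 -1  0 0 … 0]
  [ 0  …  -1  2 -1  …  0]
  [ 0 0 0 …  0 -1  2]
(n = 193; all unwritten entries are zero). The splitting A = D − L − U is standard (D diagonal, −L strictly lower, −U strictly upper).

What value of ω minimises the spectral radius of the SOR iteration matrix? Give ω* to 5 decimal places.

ω* = 1.96813

½·tridiag(1,0,1) at n=193: λ_k = cos(kπ/194); max |λ| at k=1 ⇒ ρ_J = cos(π/194) ≈ 0.99987.
√(1−ρ_J²) simplifies to sin(π/194) = 0.016193.
ω* = 2/(1+0.016193) = 1.96813
Hence ρ(B_{ω*}) = 1.96813 − 1 = 0.96813.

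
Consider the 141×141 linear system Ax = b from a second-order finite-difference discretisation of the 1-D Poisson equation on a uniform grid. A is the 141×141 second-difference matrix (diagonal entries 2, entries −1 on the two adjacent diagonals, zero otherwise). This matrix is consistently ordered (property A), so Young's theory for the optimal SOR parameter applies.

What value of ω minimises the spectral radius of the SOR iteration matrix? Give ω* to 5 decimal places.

ω* = 1.95671

B_J for the 141×141 system has eigenvalues cos(kπ/142); ρ_J = cos(π/142) = 0.99976.
√(1 − cos²(π/142)) = sin(π/142) ≈ 0.022122.
ω* = 2/(1+0.022122) = 1.95671
At ω = 1.95671 every |λ(B_ω)| = ω−1, so ρ_SOR = 0.95671.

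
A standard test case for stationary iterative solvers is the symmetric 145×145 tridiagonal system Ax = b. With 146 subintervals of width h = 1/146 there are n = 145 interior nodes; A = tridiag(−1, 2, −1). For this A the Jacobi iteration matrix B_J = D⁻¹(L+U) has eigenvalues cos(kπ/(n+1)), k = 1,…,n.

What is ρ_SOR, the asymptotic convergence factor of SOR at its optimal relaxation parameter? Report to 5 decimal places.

ρ_SOR = 0.95787

½·tridiag(1,0,1) at n=145: λ_k = cos(kπ/146); max |λ| at k=1 ⇒ ρ_J = cos(π/146) ≈ 0.99977.
1 − cos²(π/146) = sin²(π/146) ⇒ √(1−ρ_J²) = sin(π/146) = 0.021516.
Then 2/(1+√(1−ρ_J²)) = 2/(1+0.021516); ω* = 2/1.021516 = 1.95787.
[ρ_SOR] ω* − 1 = 0.95787.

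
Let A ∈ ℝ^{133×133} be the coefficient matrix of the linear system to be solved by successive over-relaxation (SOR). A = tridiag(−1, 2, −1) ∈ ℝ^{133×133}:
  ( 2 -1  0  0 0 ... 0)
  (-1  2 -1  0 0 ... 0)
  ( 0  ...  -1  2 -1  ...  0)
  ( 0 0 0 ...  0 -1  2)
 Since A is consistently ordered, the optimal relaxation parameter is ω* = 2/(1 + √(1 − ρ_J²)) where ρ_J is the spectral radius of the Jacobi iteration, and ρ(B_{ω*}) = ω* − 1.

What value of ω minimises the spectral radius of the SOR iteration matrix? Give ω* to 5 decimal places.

B_J for the 133×133 system has eigenvalues cos(kπ/134); ρ_J = cos(π/134) = 0.99973.
√(1−ρ_J²) = |sin(π/134)| = 0.023443
ω* = 2/(1+0.023443) = 1.95419
[ρ_SOR] ω* − 1 = 0.95419.

ω* = 1.95419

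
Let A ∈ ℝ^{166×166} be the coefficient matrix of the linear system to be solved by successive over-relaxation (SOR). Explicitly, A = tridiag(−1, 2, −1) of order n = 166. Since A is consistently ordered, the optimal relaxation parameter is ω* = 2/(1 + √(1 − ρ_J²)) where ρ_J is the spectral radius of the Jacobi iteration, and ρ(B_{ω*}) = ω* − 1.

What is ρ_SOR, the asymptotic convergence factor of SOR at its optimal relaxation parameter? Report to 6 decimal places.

n=166: λ(B_J) = 1 − λ(A)/2 = cos(kπ/167); k=1 gives ρ_J = 0.999823.
√(1−ρ_J²) simplifies to sin(π/167) = 0.0188108.
[ω*] 2 ÷ (1 + 0.0188108) = 2 ÷ 1.0188108 = 1.963073.
Hence ρ(B_{ω*}) = 1.963073 − 1 = 0.963073.

ρ_SOR = 0.963073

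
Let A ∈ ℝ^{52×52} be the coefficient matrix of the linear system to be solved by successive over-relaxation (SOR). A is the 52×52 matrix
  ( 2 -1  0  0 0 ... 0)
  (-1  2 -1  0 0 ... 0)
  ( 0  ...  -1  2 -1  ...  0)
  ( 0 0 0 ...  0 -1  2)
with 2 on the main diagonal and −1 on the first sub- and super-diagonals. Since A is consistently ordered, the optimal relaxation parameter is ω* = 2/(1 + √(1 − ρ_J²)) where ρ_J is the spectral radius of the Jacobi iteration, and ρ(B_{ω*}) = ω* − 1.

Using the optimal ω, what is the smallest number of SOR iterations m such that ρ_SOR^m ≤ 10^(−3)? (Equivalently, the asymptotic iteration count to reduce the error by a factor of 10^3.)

With n=52, ρ(Jacobi) = cos(π/53) = 0.9982437.
√(1−ρ_J²) = |sin(π/53)| = 0.0592406
ω* = 2/(1+0.0592406) = 1.8881451
and ρ(B_{ω*}) = 1.8881451 − 1 = 0.8881451.
3·ln10 = 6.90776; −ln(0.8881451) = 0.11862; m = ⌈6.90776/0.11862⌉ = ⌈58.234⌉ = 59.

m = 59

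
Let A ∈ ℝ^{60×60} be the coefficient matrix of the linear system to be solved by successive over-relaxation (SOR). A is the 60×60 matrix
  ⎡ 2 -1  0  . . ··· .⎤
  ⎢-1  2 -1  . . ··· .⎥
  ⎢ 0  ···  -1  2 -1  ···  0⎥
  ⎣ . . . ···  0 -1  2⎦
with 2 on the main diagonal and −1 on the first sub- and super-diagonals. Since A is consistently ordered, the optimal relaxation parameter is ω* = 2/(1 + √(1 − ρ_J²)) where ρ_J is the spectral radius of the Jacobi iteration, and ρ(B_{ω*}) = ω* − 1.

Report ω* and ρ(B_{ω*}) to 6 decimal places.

n=60: λ(B_J) = 1 − λ(A)/2 = cos(kπ/61); k=1 gives ρ_J = 0.998674.
√(1 − cos²(π/61)) = sin(π/61) ≈ 0.0514788.
So ω* = 2/1.0514788 = 1.902083 (Young).
ρ_SOR = ω* − 1 ≈ 0.902083.

ω* = 1.902083, ρ_SOR = 0.902083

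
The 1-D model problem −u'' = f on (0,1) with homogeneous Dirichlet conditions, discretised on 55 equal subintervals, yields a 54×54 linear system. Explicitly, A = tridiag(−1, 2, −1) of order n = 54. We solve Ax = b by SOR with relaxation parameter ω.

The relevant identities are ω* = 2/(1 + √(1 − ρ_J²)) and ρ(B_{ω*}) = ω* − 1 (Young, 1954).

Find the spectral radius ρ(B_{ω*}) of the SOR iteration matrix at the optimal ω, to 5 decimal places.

n=54: λ(B_J) = 1 − λ(A)/2 = cos(kπ/55); k=1 gives ρ_J = 0.99837.
√(1−ρ_J²) = |sin(π/55)| = 0.057089
[ω*] 2 ÷ (1 + 0.057089) = 2 ÷ 1.057089 = 1.89199.
Hence ρ(B_{ω*}) = 1.89199 − 1 = 0.89199.

ρ_SOR = 0.89199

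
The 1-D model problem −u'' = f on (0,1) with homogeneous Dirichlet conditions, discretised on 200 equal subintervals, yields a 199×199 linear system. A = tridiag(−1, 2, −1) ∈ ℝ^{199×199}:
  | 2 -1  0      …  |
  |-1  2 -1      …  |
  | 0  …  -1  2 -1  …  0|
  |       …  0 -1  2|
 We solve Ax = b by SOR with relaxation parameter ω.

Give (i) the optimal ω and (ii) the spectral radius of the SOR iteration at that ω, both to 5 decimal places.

ω* = 1.96907, ρ_SOR = 0.96907

n=199: λ(B_J) = 1 − λ(A)/2 = cos(kπ/200); k=1 gives ρ_J = 0.99988.
√(1−ρ_J²) = |sin(π/200)| = 0.015707
Then 2/(1+√(1−ρ_J²)) = 2/(1+0.015707); ω* = 2/1.015707 = 1.96907.
ρ_SOR = ω* − 1 ≈ 0.96907.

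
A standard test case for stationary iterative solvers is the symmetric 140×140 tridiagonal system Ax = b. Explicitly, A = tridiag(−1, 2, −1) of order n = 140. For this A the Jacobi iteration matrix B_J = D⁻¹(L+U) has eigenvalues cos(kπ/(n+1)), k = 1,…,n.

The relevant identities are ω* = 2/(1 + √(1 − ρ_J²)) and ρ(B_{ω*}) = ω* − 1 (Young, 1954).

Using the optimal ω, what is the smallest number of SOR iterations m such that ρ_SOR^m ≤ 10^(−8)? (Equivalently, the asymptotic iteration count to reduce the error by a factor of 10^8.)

m = 414

spectrum of D⁻¹(L+U) = {cos(kπ/141) : 1≤k≤140}; ρ_J = cos(π/141) = 0.9997518.
root = sin(π/141) = 0.0222790  (since 1−cos² = sin²).
ω* = 2/(1 + 0.0222790) = 2/1.0222790 = 1.9564131.
ρ_SOR = ω* − 1 = 1.9564131 − 1 = 0.9564131.
8·ln10 = 18.4207; −ln(0.9564131) = 0.0445653; m = ⌈18.4207/0.0445653⌉ = ⌈413.342⌉ = 414.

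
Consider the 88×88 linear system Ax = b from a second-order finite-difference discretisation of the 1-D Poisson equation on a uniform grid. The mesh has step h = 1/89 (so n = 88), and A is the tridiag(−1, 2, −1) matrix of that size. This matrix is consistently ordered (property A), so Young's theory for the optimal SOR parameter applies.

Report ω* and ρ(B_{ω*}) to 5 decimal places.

ω* = 1.93182, ρ_SOR = 0.93182

½·tridiag(1,0,1) at n=88: λ_k = cos(kπ/89); max |λ| at k=1 ⇒ ρ_J = cos(π/89) ≈ 0.99938.
√(1 − cos²(π/89)) = sin(π/89) ≈ 0.035291.
ω* = 2/(1 + 0.035291) = 2/1.035291 = 1.93182.
ρ_SOR = ω* − 1 = 1.93182 − 1 = 0.93182.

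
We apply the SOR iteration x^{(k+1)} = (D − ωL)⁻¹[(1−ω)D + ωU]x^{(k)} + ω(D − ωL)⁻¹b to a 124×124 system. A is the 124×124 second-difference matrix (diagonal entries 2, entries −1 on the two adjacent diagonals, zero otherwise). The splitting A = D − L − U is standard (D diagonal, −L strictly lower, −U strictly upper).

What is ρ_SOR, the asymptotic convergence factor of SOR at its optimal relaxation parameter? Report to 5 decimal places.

n=124: λ(B_J) = 1 − λ(A)/2 = cos(kπ/125); k=1 gives ρ_J = 0.99968.
√(1−ρ_J²) simplifies to sin(π/125) = 0.025130.
Young: ω* = 2/(1+√(1−ρ_J²)) = 2/(1+0.025130) = 2/1.025130 = 1.95097.
and ρ(B_{ω*}) = 1.95097 − 1 = 0.95097.

ρ_SOR = 0.95097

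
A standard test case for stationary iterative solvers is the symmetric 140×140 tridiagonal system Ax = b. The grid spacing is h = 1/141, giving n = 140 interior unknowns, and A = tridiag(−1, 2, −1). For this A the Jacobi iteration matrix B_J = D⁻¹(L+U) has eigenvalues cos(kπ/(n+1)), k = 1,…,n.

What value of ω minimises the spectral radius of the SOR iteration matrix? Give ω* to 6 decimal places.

½·tridiag(1,0,1) at n=140: λ_k = cos(kπ/141); max |λ| at k=1 ⇒ ρ_J = cos(π/141) ≈ 0.999752.
root = sin(π/141) = 0.0222790  (since 1−cos² = sin²).
Young: ω* = 2/(1+√(1−ρ_J²)) = 2/(1+0.0222790) = 2/1.0222790 = 1.956413.
ρ(B_{ω*}) = ω*−1 = 0.956413

ω* = 1.956413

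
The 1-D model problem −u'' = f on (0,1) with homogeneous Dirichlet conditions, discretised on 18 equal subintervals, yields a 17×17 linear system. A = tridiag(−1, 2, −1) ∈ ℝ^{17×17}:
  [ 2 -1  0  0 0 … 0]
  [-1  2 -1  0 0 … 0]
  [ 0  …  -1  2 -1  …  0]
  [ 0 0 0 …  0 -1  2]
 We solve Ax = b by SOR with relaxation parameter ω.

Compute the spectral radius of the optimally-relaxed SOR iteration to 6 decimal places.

B_J for the 17×17 system has eigenvalues cos(kπ/18); ρ_J = cos(π/18) = 0.984808.
√(1 − cos²(π/18)) = sin(π/18) ≈ 0.1736482.
Young: ω* = 2/(1+√(1−ρ_J²)) = 2/(1+0.1736482) = 2/1.1736482 = 1.704088.
[ρ_SOR] ω* − 1 = 0.704088.

ρ_SOR = 0.704088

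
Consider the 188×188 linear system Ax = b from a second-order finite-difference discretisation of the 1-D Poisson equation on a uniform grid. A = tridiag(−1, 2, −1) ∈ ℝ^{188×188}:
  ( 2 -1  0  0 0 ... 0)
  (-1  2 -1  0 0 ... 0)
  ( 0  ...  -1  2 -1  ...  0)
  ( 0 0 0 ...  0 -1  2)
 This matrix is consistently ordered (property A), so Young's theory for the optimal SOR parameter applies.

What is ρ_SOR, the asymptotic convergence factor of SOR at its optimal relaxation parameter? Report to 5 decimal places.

½·tridiag(1,0,1) at n=188: λ_k = cos(kπ/189); max |λ| at k=1 ⇒ ρ_J = cos(π/189) ≈ 0.99986.
1 − cos²(π/189) = sin²(π/189) ⇒ √(1−ρ_J²) = sin(π/189) = 0.016621.
Young: ω* = 2/(1+√(1−ρ_J²)) = 2/(1+0.016621) = 2/1.016621 = 1.96730.
ρ_SOR = ω* − 1 ≈ 0.96730.

ρ_SOR = 0.96730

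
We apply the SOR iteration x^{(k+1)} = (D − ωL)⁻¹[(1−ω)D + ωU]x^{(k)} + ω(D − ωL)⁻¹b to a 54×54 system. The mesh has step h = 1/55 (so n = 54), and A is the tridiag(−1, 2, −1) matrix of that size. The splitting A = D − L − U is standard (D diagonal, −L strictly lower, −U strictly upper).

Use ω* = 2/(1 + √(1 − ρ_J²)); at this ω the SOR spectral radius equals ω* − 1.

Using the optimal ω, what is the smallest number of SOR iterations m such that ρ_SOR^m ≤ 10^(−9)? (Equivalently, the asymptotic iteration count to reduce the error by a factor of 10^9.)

m = 182

[ρ_J] n=54: ρ(B_J) = cos(π/(n+1)) = cos(π/55) = 0.9983691.
√(1 − cos²(π/55)) = sin(π/55) ≈ 0.0570888.
Young: ω* = 2/(1+√(1−ρ_J²)) = 2/(1+0.0570888) = 2/1.0570888 = 1.8919886.
and ρ(B_{ω*}) = 1.8919886 − 1 = 0.8919886.
Need (0.8919886)^m ≤ 10^(−9): m ≥ 9·ln10/|ln 0.8919886| = 20.7233/0.114302 = 181.303 ⇒ m = 182.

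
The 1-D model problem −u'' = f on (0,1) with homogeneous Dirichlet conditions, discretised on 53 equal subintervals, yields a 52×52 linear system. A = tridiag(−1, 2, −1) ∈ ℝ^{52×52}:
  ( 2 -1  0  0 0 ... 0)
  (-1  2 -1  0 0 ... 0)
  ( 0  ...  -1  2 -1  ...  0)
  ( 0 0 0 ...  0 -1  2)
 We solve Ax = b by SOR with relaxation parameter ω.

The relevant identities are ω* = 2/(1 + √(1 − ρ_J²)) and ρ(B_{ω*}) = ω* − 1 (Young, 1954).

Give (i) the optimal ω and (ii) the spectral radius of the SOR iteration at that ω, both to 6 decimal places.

ω* = 1.888145, ρ_SOR = 0.888145

B_J for the 52×52 system has eigenvalues cos(kπ/53); ρ_J = cos(π/53) = 0.998244.
√(1 − cos²(π/53)) = sin(π/53) ≈ 0.0592406.
ω* = 2 / (1 + 0.0592406) = 2 / 1.0592406 ≈ 1.888145.
[ρ_SOR] ω* − 1 = 0.888145.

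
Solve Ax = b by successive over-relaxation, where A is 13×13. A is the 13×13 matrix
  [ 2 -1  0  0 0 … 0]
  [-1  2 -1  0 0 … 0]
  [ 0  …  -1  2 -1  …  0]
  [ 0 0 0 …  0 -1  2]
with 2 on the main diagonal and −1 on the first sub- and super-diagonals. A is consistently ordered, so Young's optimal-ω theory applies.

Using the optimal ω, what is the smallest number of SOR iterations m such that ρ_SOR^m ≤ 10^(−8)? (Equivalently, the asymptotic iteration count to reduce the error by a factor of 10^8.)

m = 41

B_J for the 13×13 system has eigenvalues cos(kπ/14); ρ_J = cos(π/14) = 0.9749279.
√(1 − cos²(π/14)) = sin(π/14) ≈ 0.2225209.
So ω* = 2/1.2225209 = 1.6359639 (Young).
ρ_SOR = ω* − 1 = 1.6359639 − 1 = 0.6359639.
8·ln10 = 18.4207; −ln(0.6359639) = 0.452613; m = ⌈18.4207/0.452613⌉ = ⌈40.699⌉ = 41.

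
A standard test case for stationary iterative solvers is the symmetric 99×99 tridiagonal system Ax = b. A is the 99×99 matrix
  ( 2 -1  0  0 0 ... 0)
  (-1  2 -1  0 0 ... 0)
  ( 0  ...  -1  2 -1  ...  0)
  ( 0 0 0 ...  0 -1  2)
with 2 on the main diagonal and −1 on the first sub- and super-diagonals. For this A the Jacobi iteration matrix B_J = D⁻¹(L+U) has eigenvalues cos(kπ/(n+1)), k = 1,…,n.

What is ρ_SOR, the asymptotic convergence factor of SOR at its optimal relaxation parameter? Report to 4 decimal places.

ρ_SOR = 0.9391

spectrum of D⁻¹(L+U) = {cos(kπ/100) : 1≤k≤99}; ρ_J = cos(π/100) = 0.9995.
root = sin(π/100) = 0.03141  (since 1−cos² = sin²).
Young: ω* = 2/(1+√(1−ρ_J²)) = 2/(1+0.03141) = 2/1.03141 = 1.9391.
and ρ(B_{ω*}) = 1.9391 − 1 = 0.9391.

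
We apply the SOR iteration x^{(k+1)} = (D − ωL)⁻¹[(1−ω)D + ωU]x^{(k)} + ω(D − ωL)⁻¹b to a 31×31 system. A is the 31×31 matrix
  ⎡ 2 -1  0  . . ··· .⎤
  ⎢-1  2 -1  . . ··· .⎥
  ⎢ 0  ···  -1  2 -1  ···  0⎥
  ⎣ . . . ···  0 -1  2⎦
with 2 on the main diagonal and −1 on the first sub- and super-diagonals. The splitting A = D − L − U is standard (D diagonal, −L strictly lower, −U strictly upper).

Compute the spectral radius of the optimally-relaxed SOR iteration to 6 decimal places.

ρ_SOR = 0.821465

With n=31, ρ(Jacobi) = cos(π/32) = 0.995185.
1 − cos²(π/32) = sin²(π/32) ⇒ √(1−ρ_J²) = sin(π/32) = 0.0980171.
So ω* = 2/1.0980171 = 1.821465 (Young).
ρ(B_{ω*}) = ω*−1 = 0.821465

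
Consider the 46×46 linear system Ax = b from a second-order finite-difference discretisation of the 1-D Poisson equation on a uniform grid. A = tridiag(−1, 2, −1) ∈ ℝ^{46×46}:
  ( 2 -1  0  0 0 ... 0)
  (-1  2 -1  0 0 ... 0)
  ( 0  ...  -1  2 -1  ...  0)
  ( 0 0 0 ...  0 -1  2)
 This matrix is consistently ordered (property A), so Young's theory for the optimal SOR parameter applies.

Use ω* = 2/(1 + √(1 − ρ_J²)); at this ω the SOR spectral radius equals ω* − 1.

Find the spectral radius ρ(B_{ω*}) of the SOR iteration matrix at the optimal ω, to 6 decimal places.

[ρ_J] n=46: ρ(B_J) = cos(π/(n+1)) = cos(π/47) = 0.997767.
√(1−ρ_J²) simplifies to sin(π/47) = 0.0667926.
ω* = 2/(1+0.0667926) = 1.874779
Hence ρ(B_{ω*}) = 1.874779 − 1 = 0.874779.

ρ_SOR = 0.874779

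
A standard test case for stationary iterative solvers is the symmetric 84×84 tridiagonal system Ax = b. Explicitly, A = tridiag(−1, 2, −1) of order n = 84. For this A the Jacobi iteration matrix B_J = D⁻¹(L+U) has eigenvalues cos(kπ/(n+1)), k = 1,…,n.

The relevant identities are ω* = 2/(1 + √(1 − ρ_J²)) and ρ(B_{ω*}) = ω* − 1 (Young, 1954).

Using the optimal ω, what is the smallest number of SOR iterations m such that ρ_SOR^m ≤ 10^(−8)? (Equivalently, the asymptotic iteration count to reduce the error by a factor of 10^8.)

m = 250

n=84: λ(B_J) = 1 − λ(A)/2 = cos(kπ/85); k=1 gives ρ_J = 0.9993171.
root = sin(π/85) = 0.0369515  (since 1−cos² = sin²).
Then 2/(1+√(1−ρ_J²)) = 2/(1+0.0369515); ω* = 2/1.0369515 = 1.9287305.
Hence ρ(B_{ω*}) = 1.9287305 − 1 = 0.9287305.
8·ln10 = 18.4207; −ln(0.9287305) = 0.0739367; m = ⌈18.4207/0.0739367⌉ = ⌈249.141⌉ = 250.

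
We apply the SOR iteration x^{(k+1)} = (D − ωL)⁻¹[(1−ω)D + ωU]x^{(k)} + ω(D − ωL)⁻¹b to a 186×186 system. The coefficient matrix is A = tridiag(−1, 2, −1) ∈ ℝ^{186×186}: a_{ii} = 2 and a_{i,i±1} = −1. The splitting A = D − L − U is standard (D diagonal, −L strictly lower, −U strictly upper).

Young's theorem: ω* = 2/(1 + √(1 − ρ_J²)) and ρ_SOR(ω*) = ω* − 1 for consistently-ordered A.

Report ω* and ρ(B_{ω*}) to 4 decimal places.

ω* = 1.9670, ρ_SOR = 0.9670

ρ_J = max_k |cos(kπ/187)| = cos(π/187) = 0.9999
root = sin(π/187) = 0.01680  (since 1−cos² = sin²).
[ω*] 2 ÷ (1 + 0.01680) = 2 ÷ 1.01680 = 1.9670.
At ω = 1.9670 every |λ(B_ω)| = ω−1, so ρ_SOR = 0.9670.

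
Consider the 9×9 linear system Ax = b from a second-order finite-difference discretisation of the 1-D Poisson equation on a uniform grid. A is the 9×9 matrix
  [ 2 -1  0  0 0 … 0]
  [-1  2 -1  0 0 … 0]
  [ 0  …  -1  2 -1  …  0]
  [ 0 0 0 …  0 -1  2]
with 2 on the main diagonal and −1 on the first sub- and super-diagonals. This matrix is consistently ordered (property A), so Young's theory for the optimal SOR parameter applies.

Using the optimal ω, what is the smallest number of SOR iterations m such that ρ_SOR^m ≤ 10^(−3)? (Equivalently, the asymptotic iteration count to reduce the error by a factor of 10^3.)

ρ_J = max_k |cos(kπ/10)| = cos(π/10) = 0.9510565
√(1 − cos²(π/10)) = sin(π/10) ≈ 0.3090170.
Young: ω* = 2/(1+√(1−ρ_J²)) = 2/(1+0.3090170) = 2/1.3090170 = 1.5278640.
[ρ_SOR] ω* − 1 = 0.5278640.
3·ln10 = 6.90776; −ln(0.5278640) = 0.638917; m = ⌈6.90776/0.638917⌉ = ⌈10.812⌉ = 11.

m = 11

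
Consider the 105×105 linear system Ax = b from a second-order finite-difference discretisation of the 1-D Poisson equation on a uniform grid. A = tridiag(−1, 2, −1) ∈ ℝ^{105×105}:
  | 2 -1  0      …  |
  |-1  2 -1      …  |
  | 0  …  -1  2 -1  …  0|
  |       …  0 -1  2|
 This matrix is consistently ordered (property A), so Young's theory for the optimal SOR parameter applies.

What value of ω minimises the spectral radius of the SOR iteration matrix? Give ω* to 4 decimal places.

ω* = 1.9424

spectrum of D⁻¹(L+U) = {cos(kπ/106) : 1≤k≤105}; ρ_J = cos(π/106) = 0.9996.
√(1−ρ_J²) = |sin(π/106)| = 0.02963
Young: ω* = 2/(1+√(1−ρ_J²)) = 2/(1+0.02963) = 2/1.02963 = 1.9424.
Hence ρ(B_{ω*}) = 1.9424 − 1 = 0.9424.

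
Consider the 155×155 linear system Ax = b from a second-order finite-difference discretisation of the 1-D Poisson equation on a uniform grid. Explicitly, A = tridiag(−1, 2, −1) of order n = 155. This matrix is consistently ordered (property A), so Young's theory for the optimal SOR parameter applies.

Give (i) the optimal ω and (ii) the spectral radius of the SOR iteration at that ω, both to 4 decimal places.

n=155: λ(B_J) = 1 − λ(A)/2 = cos(kπ/156); k=1 gives ρ_J = 0.9998.
√(1 − cos²(π/156)) = sin(π/156) ≈ 0.02014.
Young: ω* = 2/(1+√(1−ρ_J²)) = 2/(1+0.02014) = 2/1.02014 = 1.9605.
At ω = 1.9605 every |λ(B_ω)| = ω−1, so ρ_SOR = 0.9605.

ω* = 1.9605, ρ_SOR = 0.9605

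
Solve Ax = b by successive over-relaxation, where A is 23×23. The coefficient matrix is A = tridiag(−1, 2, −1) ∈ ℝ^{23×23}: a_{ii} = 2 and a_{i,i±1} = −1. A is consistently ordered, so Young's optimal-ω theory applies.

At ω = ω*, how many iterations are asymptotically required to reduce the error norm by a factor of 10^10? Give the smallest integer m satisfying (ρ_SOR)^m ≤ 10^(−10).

m = 88

With n=23, ρ(Jacobi) = cos(π/24) = 0.9914449.
√(1−ρ_J²) = |sin(π/24)| = 0.1305262
[ω*] 2 ÷ (1 + 0.1305262) = 2 ÷ 1.1305262 = 1.7690877.
ρ(B_{ω*}) = ω*−1 = 0.7690877
ρ_SOR^m ≤ 10^(−10) ⇔ m ≥ 10·ln10/(−ln 0.7690877) = 23.0259/0.26255 = 87.701; m = ⌈87.701⌉ = 88.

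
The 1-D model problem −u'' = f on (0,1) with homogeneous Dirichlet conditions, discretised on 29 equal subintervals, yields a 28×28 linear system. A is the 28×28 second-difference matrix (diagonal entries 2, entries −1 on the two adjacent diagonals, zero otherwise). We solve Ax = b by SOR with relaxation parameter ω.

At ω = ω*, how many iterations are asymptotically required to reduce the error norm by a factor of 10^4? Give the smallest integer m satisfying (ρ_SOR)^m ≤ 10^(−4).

[ρ_J] n=28: ρ(B_J) = cos(π/(n+1)) = cos(π/29) = 0.9941380.
√(1 − cos²(π/29)) = sin(π/29) ≈ 0.1081190.
[ω*] 2 ÷ (1 + 0.1081190) = 2 ÷ 1.1081190 = 1.8048603.
ρ_SOR = ω* − 1 ≈ 0.8048603.
m ≥ 4·ln10 / (−ln 0.8048603) = 42.427; smallest integer m = 43.

m = 43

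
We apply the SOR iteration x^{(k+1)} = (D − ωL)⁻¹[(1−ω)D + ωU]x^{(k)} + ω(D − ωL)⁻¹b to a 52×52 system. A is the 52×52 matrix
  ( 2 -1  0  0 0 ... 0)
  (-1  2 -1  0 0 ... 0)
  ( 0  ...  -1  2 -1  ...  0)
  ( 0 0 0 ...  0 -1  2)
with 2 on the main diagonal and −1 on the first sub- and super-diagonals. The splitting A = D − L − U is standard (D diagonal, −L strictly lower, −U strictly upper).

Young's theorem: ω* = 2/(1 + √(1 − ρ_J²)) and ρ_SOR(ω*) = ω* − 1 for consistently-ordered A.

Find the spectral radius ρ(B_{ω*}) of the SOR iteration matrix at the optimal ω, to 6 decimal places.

[ρ_J] n=52: ρ(B_J) = cos(π/(n+1)) = cos(π/53) = 0.998244.
root = sin(π/53) = 0.0592406  (since 1−cos² = sin²).
Then 2/(1+√(1−ρ_J²)) = 2/(1+0.0592406); ω* = 2/1.0592406 = 1.888145.
Hence ρ(B_{ω*}) = 1.888145 − 1 = 0.888145.

ρ_SOR = 0.888145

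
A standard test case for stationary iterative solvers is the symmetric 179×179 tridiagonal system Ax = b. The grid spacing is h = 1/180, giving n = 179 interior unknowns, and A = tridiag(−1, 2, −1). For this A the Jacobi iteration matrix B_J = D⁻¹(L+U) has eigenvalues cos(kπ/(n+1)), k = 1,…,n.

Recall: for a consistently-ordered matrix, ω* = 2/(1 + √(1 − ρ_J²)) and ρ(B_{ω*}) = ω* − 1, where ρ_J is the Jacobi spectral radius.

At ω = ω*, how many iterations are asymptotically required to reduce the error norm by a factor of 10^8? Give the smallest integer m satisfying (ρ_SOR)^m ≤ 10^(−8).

n=179: λ(B_J) = 1 − λ(A)/2 = cos(kπ/180); k=1 gives ρ_J = 0.9998477.
root = sin(π/180) = 0.0174524  (since 1−cos² = sin²).
ω* = 2/(1+0.0174524) = 1.9656939
ρ(B_{ω*}) = ω*−1 = 0.9656939
(0.9656939)^m ≤ 10^{−8}  ⇒  m·ln(0.9656939) ≤ −8·ln10  ⇒  m ≥ 527.687  ⇒  m = 528

m = 528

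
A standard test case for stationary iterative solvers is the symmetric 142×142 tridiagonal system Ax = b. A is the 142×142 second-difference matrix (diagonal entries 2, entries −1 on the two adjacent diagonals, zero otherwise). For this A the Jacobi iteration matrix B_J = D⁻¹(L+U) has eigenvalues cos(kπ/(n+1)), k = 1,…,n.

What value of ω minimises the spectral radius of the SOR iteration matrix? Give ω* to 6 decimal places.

ω* = 1.957010

[ρ_J] n=142: ρ(B_J) = cos(π/(n+1)) = cos(π/143) = 0.999759.
√(1−ρ_J²) = |sin(π/143)| = 0.0219674
ω* = 2/(1 + 0.0219674) = 2/1.0219674 = 1.957010.
ρ_SOR = ω* − 1 = 1.957010 − 1 = 0.957010.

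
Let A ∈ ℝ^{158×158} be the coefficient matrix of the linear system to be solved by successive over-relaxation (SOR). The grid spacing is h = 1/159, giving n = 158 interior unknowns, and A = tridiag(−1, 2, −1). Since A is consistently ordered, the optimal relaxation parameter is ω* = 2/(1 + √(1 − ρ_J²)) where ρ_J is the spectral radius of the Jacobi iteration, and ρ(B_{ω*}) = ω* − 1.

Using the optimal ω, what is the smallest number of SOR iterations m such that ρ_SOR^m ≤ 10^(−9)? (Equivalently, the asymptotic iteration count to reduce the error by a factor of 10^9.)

[ρ_J] n=158: ρ(B_J) = cos(π/(n+1)) = cos(π/159) = 0.9998048.
1 − cos²(π/159) = sin²(π/159) ⇒ √(1−ρ_J²) = sin(π/159) = 0.0197572.
[ω*] 2 ÷ (1 + 0.0197572) = 2 ÷ 1.0197572 = 1.9612512.
and ρ(B_{ω*}) = 1.9612512 − 1 = 0.9612512.
(0.9612512)^m ≤ 10^{−9}  ⇒  m·ln(0.9612512) ≤ −9·ln10  ⇒  m ≥ 524.382  ⇒  m = 525

m = 525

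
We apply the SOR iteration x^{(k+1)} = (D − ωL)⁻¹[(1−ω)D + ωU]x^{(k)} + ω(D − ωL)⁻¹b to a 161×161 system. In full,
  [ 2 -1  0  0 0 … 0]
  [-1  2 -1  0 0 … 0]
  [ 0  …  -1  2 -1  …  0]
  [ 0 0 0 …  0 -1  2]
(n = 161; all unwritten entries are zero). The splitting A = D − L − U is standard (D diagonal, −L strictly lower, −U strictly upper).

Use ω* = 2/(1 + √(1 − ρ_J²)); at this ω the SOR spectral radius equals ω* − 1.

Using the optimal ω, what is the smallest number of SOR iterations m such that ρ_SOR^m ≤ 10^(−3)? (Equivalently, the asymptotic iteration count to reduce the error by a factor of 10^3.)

B_J for the 161×161 system has eigenvalues cos(kπ/162); ρ_J = cos(π/162) = 0.9998120.
√(1−ρ_J²) = |sin(π/162)| = 0.0193913
Then 2/(1+√(1−ρ_J²)) = 2/(1+0.0193913); ω* = 2/1.0193913 = 1.9619551.
ρ(B_{ω*}) = ω*−1 = 0.9619551
ρ_SOR^m ≤ 10^(−3) ⇔ m ≥ 3·ln10/(−ln 0.9619551) = 6.90776/0.0387875 = 178.092; m = ⌈178.092⌉ = 179.

m = 179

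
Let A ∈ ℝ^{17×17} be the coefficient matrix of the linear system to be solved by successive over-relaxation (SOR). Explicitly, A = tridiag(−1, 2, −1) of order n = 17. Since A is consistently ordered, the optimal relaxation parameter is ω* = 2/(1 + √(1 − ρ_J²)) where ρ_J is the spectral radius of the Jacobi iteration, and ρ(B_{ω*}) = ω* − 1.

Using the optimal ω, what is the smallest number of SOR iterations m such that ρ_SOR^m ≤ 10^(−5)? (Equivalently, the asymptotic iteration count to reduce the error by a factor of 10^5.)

spectrum of D⁻¹(L+U) = {cos(kπ/18) : 1≤k≤17}; ρ_J = cos(π/18) = 0.9848078.
root = sin(π/18) = 0.1736482  (since 1−cos² = sin²).
Then 2/(1+√(1−ρ_J²)) = 2/(1+0.1736482); ω* = 2/1.1736482 = 1.7040882.
ρ(B_{ω*}) = ω*−1 = 0.7040882
ρ_SOR^m ≤ 10^(−5) ⇔ m ≥ 5·ln10/(−ln 0.7040882) = 11.5129/0.350852 = 32.814; m = ⌈32.814⌉ = 33.

m = 33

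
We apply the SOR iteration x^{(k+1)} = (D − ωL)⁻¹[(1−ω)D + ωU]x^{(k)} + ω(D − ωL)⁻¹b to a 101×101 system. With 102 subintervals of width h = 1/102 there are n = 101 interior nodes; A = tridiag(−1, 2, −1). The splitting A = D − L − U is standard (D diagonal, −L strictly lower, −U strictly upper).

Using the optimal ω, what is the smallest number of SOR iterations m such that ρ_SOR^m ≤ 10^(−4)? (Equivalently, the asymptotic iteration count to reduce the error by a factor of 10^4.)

n=101: λ(B_J) = 1 − λ(A)/2 = cos(kπ/102); k=1 gives ρ_J = 0.9995257.
√(1−ρ_J²) simplifies to sin(π/102) = 0.0307951.
ω* = 2/(1 + 0.0307951) = 2/1.0307951 = 1.9402498.
ρ_SOR = ω* − 1 ≈ 0.9402498.
Need (0.9402498)^m ≤ 10^(−4): m ≥ 4·ln10/|ln 0.9402498| = 9.21034/0.0616097 = 149.495 ⇒ m = 150.

m = 150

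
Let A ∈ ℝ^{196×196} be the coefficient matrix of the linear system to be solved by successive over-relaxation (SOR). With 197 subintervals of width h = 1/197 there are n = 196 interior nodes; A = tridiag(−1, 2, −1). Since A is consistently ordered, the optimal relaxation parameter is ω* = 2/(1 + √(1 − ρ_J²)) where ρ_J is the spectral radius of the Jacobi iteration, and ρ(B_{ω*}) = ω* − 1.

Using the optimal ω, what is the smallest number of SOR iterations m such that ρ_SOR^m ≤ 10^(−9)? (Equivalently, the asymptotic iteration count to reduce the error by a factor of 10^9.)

B_J for the 196×196 system has eigenvalues cos(kπ/197); ρ_J = cos(π/197) = 0.9998728.
√(1−ρ_J²) = |sin(π/197)| = 0.0159465
ω* = 2/(1 + 0.0159465) = 2/1.0159465 = 1.9686076.
ρ_SOR = ω* − 1 ≈ 0.9686076.
For 9 digits: m = 9·ln10 / (−ln 0.9686076) = 20.7233/0.0318957 = 649.721; round up → m = 650.

m = 650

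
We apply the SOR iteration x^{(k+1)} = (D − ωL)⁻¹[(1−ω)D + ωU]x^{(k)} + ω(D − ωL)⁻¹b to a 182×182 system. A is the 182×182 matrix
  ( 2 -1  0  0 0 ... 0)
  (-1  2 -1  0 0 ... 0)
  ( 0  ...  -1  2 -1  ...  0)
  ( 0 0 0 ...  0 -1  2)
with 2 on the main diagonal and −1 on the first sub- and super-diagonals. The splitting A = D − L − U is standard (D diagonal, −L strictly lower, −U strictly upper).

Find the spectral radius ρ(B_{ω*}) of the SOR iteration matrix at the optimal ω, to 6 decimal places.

ρ_SOR = 0.966247

ρ_J = max_k |cos(kπ/183)| = cos(π/183) = 0.999853
1 − cos²(π/183) = sin²(π/183) ⇒ √(1−ρ_J²) = sin(π/183) = 0.0171663.
So ω* = 2/1.0171663 = 1.966247 (Young).
[ρ_SOR] ω* − 1 = 0.966247.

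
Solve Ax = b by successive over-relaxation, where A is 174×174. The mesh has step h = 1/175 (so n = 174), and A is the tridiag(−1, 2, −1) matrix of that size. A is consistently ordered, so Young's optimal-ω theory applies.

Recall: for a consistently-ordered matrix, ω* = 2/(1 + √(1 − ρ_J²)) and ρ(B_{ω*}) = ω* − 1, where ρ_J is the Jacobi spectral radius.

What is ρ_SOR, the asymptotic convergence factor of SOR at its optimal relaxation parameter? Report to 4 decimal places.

ρ_SOR = 0.9647

B_J for the 174×174 system has eigenvalues cos(kπ/175); ρ_J = cos(π/175) = 0.9998.
1 − cos²(π/175) = sin²(π/175) ⇒ √(1−ρ_J²) = sin(π/175) = 0.01795.
Then 2/(1+√(1−ρ_J²)) = 2/(1+0.01795); ω* = 2/1.01795 = 1.9647.
At ω = 1.9647 every |λ(B_ω)| = ω−1, so ρ_SOR = 0.9647.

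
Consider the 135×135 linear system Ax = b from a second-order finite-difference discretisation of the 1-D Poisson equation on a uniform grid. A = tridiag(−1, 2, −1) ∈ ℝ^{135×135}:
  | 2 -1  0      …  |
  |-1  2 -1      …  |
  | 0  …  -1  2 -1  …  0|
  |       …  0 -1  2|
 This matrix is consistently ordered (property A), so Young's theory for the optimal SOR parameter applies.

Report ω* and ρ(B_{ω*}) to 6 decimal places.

ω* = 1.954847, ρ_SOR = 0.954847

ρ_J = max_k |cos(kπ/136)| = cos(π/136) = 0.999733
√(1−ρ_J²) = |sin(π/136)| = 0.0230979
Young: ω* = 2/(1+√(1−ρ_J²)) = 2/(1+0.0230979) = 2/1.0230979 = 1.954847.
ρ_SOR = ω* − 1 ≈ 0.954847.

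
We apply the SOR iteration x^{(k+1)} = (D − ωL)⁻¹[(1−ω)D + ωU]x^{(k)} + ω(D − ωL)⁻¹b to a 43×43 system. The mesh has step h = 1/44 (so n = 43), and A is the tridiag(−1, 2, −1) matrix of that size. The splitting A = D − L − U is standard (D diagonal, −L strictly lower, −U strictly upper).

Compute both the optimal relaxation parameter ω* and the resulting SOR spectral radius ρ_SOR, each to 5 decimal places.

With n=43, ρ(Jacobi) = cos(π/44) = 0.99745.
√(1−ρ_J²) = |sin(π/44)| = 0.071339
So ω* = 2/1.071339 = 1.86682 (Young).
ρ_SOR = ω* − 1 ≈ 0.86682.

ω* = 1.86682, ρ_SOR = 0.86682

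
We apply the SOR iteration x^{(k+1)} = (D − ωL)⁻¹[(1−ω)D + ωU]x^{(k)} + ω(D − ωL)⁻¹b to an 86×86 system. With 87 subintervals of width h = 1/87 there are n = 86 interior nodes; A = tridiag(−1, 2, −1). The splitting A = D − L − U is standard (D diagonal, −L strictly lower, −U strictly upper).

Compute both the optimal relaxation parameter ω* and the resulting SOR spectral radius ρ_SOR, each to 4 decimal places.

[ρ_J] n=86: ρ(B_J) = cos(π/(n+1)) = cos(π/87) = 0.9993.
root = sin(π/87) = 0.03610  (since 1−cos² = sin²).
Young: ω* = 2/(1+√(1−ρ_J²)) = 2/(1+0.03610) = 2/1.03610 = 1.9303.
[ρ_SOR] ω* − 1 = 0.9303.

ω* = 1.9303, ρ_SOR = 0.9303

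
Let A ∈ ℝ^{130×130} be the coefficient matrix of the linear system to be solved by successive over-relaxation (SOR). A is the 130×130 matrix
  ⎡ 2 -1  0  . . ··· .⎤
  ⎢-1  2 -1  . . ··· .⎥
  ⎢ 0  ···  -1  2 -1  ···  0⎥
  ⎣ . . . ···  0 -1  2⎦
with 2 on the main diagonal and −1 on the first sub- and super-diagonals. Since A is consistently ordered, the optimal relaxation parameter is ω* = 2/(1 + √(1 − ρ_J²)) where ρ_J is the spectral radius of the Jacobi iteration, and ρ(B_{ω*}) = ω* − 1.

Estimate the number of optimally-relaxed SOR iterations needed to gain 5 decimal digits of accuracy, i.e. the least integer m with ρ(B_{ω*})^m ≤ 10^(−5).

spectrum of D⁻¹(L+U) = {cos(kπ/131) : 1≤k≤130}; ρ_J = cos(π/131) = 0.9997125.
√(1−ρ_J²) = |sin(π/131)| = 0.0239793
ω* = 2 / (1 + 0.0239793) = 2 / 1.0239793 ≈ 1.9531645.
[ρ_SOR] ω* − 1 = 0.9531645.
(0.9531645)^m ≤ 10^{−5}  ⇒  m·ln(0.9531645) ≤ −5·ln10  ⇒  m ≥ 240.013  ⇒  m = 241

m = 241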